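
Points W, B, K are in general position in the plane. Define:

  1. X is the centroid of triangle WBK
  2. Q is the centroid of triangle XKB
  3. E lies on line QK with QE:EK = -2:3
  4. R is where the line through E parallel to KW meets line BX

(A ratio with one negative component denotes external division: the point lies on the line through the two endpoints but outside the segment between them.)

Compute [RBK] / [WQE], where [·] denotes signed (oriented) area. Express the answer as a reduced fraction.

[RBK]:[WQE] = 3/16

Set W = (0, 0), B = (1, 0), K = (0, 1); any affine frame gives the same invariant.
1. X is the centroid of triangle WBK ⇒ X = (1/3, 1/3)
2. Q is the centroid of triangle XKB ⇒ Q = (4/9, 4/9)
3. E lies on line QK with QE:EK = -2:3 ⇒ E = (4/3, -2/3)
4. R is where the line through E parallel to KW meets line BX ⇒ R = (4/3, -1/6)
2·[RBK] = -1/6, 2·[WQE] = -8/9
[RBK]:[WQE] = -1/6:-8/9 = 3/16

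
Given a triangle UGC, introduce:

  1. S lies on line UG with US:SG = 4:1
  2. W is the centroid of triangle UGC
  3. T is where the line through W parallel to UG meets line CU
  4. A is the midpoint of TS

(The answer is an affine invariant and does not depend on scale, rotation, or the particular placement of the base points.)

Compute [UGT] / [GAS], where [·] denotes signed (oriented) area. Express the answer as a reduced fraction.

Work in coordinates with U = (0, 0), G = (1, 0), C = (0, 1).
1. S lies on line UG with US:SG = 4:1 ⇒ S = (4/5, 0)
2. W is the centroid of triangle UGC ⇒ W = (1/3, 1/3)
3. T is where the line through W parallel to UG meets line CU ⇒ T = (0, 1/3)
4. A is the midpoint of TS ⇒ A = (2/5, 1/6)
2·[UGT] = 1/3, 2·[GAS] = 1/30
[UGT]:[GAS] = 1/3:1/30 = 10

[UGT]:[GAS] = 10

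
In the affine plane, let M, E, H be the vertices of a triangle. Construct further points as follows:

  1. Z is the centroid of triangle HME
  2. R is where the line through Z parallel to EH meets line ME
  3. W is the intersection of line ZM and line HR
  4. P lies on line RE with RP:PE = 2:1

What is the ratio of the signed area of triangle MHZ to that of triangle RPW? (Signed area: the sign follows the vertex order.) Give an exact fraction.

[MHZ]:[RPW] = -15/4

Assign M = (0, 0), E = (1, 0), H = (0, 1) — the answer is frame-independent, so this choice is without loss of generality.
1. Z is the centroid of triangle HME ⇒ Z = (1/3, 1/3)
2. R is where the line through Z parallel to EH meets line ME ⇒ R = (2/3, 0)
3. W is the intersection of line ZM and line HR ⇒ W = (2/5, 2/5)
4. P lies on line RE with RP:PE = 2:1 ⇒ P = (8/9, 0)
2·[MHZ] = -1/3, 2·[RPW] = 4/45
[MHZ]:[RPW] = -1/3:4/45 = -15/4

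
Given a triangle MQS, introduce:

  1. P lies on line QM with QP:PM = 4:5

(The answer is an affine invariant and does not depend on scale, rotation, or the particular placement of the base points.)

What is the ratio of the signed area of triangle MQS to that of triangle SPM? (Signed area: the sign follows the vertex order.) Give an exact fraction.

Choose coordinates M = (0, 0), Q = (1, 0), S = (0, 1).
1. P lies on line QM with QP:PM = 4:5 ⇒ P = (5/9, 0)
2·[MQS] = 1, 2·[SPM] = -5/9
[MQS]:[SPM] = 1:-5/9 = -9/5

[MQS]:[SPM] = -9/5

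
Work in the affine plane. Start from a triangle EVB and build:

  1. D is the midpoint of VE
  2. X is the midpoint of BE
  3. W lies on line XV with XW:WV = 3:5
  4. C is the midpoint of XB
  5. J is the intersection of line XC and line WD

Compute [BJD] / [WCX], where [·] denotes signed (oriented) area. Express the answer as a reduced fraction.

[BJD]:[WCX] = -4/3

Choose coordinates E = (0, 0), V = (1, 0), B = (0, 1).
1. D is the midpoint of VE ⇒ D = (1/2, 0)
2. X is the midpoint of BE ⇒ X = (0, 1/2)
3. W lies on line XV with XW:WV = 3:5 ⇒ W = (3/8, 5/16)
4. C is the midpoint of XB ⇒ C = (0, 3/4)
5. J is the intersection of line XC and line WD ⇒ J = (0, 5/4)
2·[BJD] = -1/8, 2·[WCX] = 3/32
[BJD]:[WCX] = -1/8:3/32 = -4/3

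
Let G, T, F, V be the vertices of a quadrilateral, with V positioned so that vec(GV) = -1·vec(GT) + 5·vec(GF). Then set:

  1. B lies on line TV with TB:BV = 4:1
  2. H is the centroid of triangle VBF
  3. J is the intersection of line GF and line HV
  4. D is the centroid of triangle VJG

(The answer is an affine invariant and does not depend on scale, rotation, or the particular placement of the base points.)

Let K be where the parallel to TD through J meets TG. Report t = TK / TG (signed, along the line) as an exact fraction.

t = 1/9

Choose coordinates G = (0, 0), T = (1, 0), F = (0, 1), V = (-1, 5).
1. B lies on line TV with TB:BV = 4:1 ⇒ B = (-3/5, 4)
2. H is the centroid of triangle VBF ⇒ H = (-8/15, 10/3)
3. J is the intersection of line GF and line HV ⇒ J = (0, 10/7)
4. D is the centroid of triangle VJG ⇒ D = (-1/3, 15/7)
through J parallel to TD: direction (-4/3, 15/7); meets TG at K = (8/9, 0)
K = T + t·(G−T) with t = 1/9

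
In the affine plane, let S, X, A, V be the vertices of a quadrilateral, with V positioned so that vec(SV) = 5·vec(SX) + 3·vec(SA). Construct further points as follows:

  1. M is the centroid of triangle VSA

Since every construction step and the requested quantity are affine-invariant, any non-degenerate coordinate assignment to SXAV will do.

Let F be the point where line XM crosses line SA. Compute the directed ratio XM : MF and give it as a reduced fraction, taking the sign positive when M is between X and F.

Choose coordinates S = (0, 0), X = (1, 0), A = (0, 1), V = (5, 3).
1. M is the centroid of triangle VSA ⇒ M = (5/3, 4/3)
line XM meets SA at F = (0, -2)
M = X + t·(F−X) with t = -2/3, so XM:MF = -2/3:5/3

XM:MF = -2/5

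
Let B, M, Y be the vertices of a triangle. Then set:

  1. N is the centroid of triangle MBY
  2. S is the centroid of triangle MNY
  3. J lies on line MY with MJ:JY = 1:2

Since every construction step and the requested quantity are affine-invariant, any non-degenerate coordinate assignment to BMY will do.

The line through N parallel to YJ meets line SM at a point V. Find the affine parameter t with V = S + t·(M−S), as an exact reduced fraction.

t = -2

Work in coordinates with B = (0, 0), M = (1, 0), Y = (0, 1).
1. N is the centroid of triangle MBY ⇒ N = (1/3, 1/3)
2. S is the centroid of triangle MNY ⇒ S = (4/9, 4/9)
3. J lies on line MY with MJ:JY = 1:2 ⇒ J = (2/3, 1/3)
through N parallel to YJ: direction (2/3, -2/3); meets SM at V = (-2/3, 4/3)
V = S + t·(M−S) with t = -2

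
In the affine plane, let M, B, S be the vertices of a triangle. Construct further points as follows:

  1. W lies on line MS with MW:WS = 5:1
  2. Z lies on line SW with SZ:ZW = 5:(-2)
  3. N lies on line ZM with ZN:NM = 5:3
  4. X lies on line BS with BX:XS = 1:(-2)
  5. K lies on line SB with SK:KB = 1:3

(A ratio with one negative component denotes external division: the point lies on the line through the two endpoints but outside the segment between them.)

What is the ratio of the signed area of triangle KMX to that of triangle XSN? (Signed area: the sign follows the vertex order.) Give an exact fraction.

[KMX]:[XSN] = 6/5

Assign M = (0, 0), B = (1, 0), S = (0, 1) — the answer is frame-independent, so this choice is without loss of generality.
1. W lies on line MS with MW:WS = 5:1 ⇒ W = (0, 5/6)
2. Z lies on line SW with SZ:ZW = 5:(-2) ⇒ Z = (0, 13/18)
3. N lies on line ZM with ZN:NM = 5:3 ⇒ N = (0, 13/48)
4. X lies on line BS with BX:XS = 1:(-2) ⇒ X = (2, -1)
5. K lies on line SB with SK:KB = 1:3 ⇒ K = (1/4, 3/4)
2·[KMX] = 7/4, 2·[XSN] = 35/24
[KMX]:[XSN] = 7/4:35/24 = 6/5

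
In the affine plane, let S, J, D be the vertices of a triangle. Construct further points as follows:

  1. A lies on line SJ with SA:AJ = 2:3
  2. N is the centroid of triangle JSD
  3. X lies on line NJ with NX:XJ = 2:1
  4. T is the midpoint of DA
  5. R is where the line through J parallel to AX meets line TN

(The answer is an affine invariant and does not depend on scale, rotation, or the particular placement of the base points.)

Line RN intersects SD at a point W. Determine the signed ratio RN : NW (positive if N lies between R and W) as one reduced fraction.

Work in coordinates with S = (0, 0), J = (1, 0), D = (0, 1).
1. A lies on line SJ with SA:AJ = 2:3 ⇒ A = (2/5, 0)
2. N is the centroid of triangle JSD ⇒ N = (1/3, 1/3)
3. X lies on line NJ with NX:XJ = 2:1 ⇒ X = (7/9, 1/9)
4. T is the midpoint of DA ⇒ T = (1/5, 1/2)
5. R is where the line through J parallel to AX meets line TN ⇒ R = (71/105, -2/21)
line RN meets SD at W = (0, 3/4)
N = R + t·(W−R) with t = 36/71, so RN:NW = 36/71:35/71

RN:NW = 36/35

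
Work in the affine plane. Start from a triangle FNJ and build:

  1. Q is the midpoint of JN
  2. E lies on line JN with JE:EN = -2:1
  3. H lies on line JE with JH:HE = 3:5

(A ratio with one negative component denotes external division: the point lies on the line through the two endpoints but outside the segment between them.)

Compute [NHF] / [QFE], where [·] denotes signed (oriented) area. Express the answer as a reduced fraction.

Assign F = (0, 0), N = (1, 0), J = (0, 1) — the answer is frame-independent, so this choice is without loss of generality.
1. Q is the midpoint of JN ⇒ Q = (1/2, 1/2)
2. E lies on line JN with JE:EN = -2:1 ⇒ E = (2, -1)
3. H lies on line JE with JH:HE = 3:5 ⇒ H = (3/4, 1/4)
2·[NHF] = 1/4, 2·[QFE] = 3/2
[NHF]:[QFE] = 1/4:3/2 = 1/6

[NHF]:[QFE] = 1/6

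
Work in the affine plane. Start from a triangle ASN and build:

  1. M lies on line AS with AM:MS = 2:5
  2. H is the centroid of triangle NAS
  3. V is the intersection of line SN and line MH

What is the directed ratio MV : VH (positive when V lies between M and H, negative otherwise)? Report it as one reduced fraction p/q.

MV:VH = -15/7

Work in coordinates with A = (0, 0), S = (1, 0), N = (0, 1).
1. M lies on line AS with AM:MS = 2:5 ⇒ M = (2/7, 0)
2. H is the centroid of triangle NAS ⇒ H = (1/3, 1/3)
3. V is the intersection of line SN and line MH ⇒ V = (3/8, 5/8)
V = M + t·(H−M) with t = 15/8, so MV:VH = t:(1−t) = 15/8:-7/8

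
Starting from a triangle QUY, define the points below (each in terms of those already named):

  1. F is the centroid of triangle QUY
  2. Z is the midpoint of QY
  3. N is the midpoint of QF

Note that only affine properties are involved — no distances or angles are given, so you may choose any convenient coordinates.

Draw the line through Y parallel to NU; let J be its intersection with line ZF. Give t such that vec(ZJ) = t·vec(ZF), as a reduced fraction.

Set Q = (0, 0), U = (1, 0), Y = (0, 1); any affine frame gives the same invariant.
1. F is the centroid of triangle QUY ⇒ F = (1/3, 1/3)
2. Z is the midpoint of QY ⇒ Z = (0, 1/2)
3. N is the midpoint of QF ⇒ N = (1/6, 1/6)
through Y parallel to NU: direction (5/6, -1/6); meets ZF at J = (-5/3, 4/3)
J = Z + t·(F−Z) with t = -5

t = -5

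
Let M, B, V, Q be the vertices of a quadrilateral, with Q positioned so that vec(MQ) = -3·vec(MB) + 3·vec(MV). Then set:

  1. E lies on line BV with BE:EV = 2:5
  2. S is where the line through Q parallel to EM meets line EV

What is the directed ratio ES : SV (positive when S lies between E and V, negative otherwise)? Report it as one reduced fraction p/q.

ES:SV = -21/16

Choose coordinates M = (0, 0), B = (1, 0), V = (0, 1), Q = (-3, 3).
1. E lies on line BV with BE:EV = 2:5 ⇒ E = (5/7, 2/7)
2. S is where the line through Q parallel to EM meets line EV ⇒ S = (-16/7, 23/7)
S = E + t·(V−E) with t = 21/5, so ES:SV = t:(1−t) = 21/5:-16/5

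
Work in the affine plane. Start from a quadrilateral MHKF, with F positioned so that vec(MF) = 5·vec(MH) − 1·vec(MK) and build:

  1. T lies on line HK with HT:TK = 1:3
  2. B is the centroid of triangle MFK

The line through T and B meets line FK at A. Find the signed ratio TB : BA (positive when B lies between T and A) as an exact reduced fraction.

Assign M = (0, 0), H = (1, 0), K = (0, 1), F = (5, -1) — the answer is frame-independent, so this choice is without loss of generality.
1. T lies on line HK with HT:TK = 1:3 ⇒ T = (3/4, 1/4)
2. B is the centroid of triangle MFK ⇒ B = (5/3, 0)
line TB meets FK at A = (30/7, -5/7)
B = T + t·(A−T) with t = 7/27, so TB:BA = 7/27:20/27

TB:BA = 7/20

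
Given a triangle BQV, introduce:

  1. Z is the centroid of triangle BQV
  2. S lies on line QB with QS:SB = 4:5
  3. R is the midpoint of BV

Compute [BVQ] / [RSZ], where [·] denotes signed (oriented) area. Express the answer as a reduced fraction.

[BVQ]:[RSZ] = -27/2

Assign B = (0, 0), Q = (1, 0), V = (0, 1) — the answer is frame-independent, so this choice is without loss of generality.
1. Z is the centroid of triangle BQV ⇒ Z = (1/3, 1/3)
2. S lies on line QB with QS:SB = 4:5 ⇒ S = (5/9, 0)
3. R is the midpoint of BV ⇒ R = (0, 1/2)
2·[BVQ] = -1, 2·[RSZ] = 2/27
[BVQ]:[RSZ] = -1:2/27 = -27/2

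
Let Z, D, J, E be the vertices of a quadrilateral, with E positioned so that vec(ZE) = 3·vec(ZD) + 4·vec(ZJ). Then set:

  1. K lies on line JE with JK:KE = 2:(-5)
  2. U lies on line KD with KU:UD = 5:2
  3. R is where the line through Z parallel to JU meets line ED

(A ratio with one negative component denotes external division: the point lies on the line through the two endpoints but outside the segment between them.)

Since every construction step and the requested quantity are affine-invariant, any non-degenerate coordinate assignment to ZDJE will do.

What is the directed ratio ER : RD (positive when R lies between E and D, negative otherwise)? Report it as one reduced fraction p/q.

ER:RD = -31/9

Choose coordinates Z = (0, 0), D = (1, 0), J = (0, 1), E = (3, 4).
1. K lies on line JE with JK:KE = 2:(-5) ⇒ K = (-2, -1)
2. U lies on line KD with KU:UD = 5:2 ⇒ U = (1/7, -2/7)
3. R is where the line through Z parallel to JU meets line ED ⇒ R = (2/11, -18/11)
R = E + t·(D−E) with t = 31/22, so ER:RD = t:(1−t) = 31/22:-9/22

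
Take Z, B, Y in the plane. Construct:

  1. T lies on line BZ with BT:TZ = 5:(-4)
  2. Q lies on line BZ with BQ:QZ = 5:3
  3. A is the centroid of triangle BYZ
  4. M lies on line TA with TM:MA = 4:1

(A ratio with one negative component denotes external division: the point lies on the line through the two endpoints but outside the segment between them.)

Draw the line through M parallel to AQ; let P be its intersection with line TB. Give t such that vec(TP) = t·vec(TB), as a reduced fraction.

Set Z = (0, 0), B = (1, 0), Y = (0, 1); any affine frame gives the same invariant.
1. T lies on line BZ with BT:TZ = 5:(-4) ⇒ T = (-4, 0)
2. Q lies on line BZ with BQ:QZ = 5:3 ⇒ Q = (3/8, 0)
3. A is the centroid of triangle BYZ ⇒ A = (1/3, 1/3)
4. M lies on line TA with TM:MA = 4:1 ⇒ M = (-8/15, 4/15)
through M parallel to AQ: direction (1/24, -1/3); meets TB at P = (-1/2, 0)
P = T + t·(B−T) with t = 7/10

t = 7/10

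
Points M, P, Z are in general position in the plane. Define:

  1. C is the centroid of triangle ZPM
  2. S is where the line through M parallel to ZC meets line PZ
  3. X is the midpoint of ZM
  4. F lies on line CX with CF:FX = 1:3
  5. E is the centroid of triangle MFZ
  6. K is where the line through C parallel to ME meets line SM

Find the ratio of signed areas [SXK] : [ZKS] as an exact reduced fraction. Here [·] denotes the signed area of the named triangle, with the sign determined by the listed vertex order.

[SXK]:[ZKS] = 1/2

Work in coordinates with M = (0, 0), P = (1, 0), Z = (0, 1).
1. C is the centroid of triangle ZPM ⇒ C = (1/3, 1/3)
2. S is where the line through M parallel to ZC meets line PZ ⇒ S = (-1, 2)
3. X is the midpoint of ZM ⇒ X = (0, 1/2)
4. F lies on line CX with CF:FX = 1:3 ⇒ F = (1/4, 3/8)
5. E is the centroid of triangle MFZ ⇒ E = (1/12, 11/24)
6. K is where the line through C parallel to ME meets line SM ⇒ K = (1/5, -2/5)
2·[SXK] = -3/5, 2·[ZKS] = -6/5
[SXK]:[ZKS] = -3/5:-6/5 = 1/2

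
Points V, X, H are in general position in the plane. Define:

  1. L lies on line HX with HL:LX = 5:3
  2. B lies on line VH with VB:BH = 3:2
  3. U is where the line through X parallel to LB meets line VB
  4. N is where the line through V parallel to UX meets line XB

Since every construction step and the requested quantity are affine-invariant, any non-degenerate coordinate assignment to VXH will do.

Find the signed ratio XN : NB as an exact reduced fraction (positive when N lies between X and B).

XN:NB = -3/5

Set V = (0, 0), X = (1, 0), H = (0, 1); any affine frame gives the same invariant.
1. L lies on line HX with HL:LX = 5:3 ⇒ L = (5/8, 3/8)
2. B lies on line VH with VB:BH = 3:2 ⇒ B = (0, 3/5)
3. U is where the line through X parallel to LB meets line VB ⇒ U = (0, 9/25)
4. N is where the line through V parallel to UX meets line XB ⇒ N = (5/2, -9/10)
N = X + t·(B−X) with t = -3/2, so XN:NB = t:(1−t) = -3/2:5/2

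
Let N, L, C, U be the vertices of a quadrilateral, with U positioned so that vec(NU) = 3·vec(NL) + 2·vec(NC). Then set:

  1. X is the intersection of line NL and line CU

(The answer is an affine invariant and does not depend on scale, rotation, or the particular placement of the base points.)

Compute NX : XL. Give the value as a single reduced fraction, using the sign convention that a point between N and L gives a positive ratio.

Choose coordinates N = (0, 0), L = (1, 0), C = (0, 1), U = (3, 2).
1. X is the intersection of line NL and line CU ⇒ X = (-3, 0)
X = N + t·(L−N) with t = -3, so NX:XL = t:(1−t) = -3:4

NX:XL = -3/4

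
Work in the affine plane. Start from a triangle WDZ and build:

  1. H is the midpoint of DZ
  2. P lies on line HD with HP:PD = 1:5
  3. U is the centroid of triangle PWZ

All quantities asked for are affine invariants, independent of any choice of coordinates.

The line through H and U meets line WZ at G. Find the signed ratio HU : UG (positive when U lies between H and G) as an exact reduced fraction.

HU:UG = 11/7

Assign W = (0, 0), D = (1, 0), Z = (0, 1) — the answer is frame-independent, so this choice is without loss of generality.
1. H is the midpoint of DZ ⇒ H = (1/2, 1/2)
2. P lies on line HD with HP:PD = 1:5 ⇒ P = (7/12, 5/12)
3. U is the centroid of triangle PWZ ⇒ U = (7/36, 17/36)
line HU meets WZ at G = (0, 5/11)
U = H + t·(G−H) with t = 11/18, so HU:UG = 11/18:7/18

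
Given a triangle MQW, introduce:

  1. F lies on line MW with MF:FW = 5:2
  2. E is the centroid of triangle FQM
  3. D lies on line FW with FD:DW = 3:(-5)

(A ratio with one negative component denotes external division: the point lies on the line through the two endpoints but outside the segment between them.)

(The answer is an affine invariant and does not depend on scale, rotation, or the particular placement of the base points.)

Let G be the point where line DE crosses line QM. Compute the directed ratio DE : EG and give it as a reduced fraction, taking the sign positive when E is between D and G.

Assign M = (0, 0), Q = (1, 0), W = (0, 1) — the answer is frame-independent, so this choice is without loss of generality.
1. F lies on line MW with MF:FW = 5:2 ⇒ F = (0, 5/7)
2. E is the centroid of triangle FQM ⇒ E = (1/3, 5/21)
3. D lies on line FW with FD:DW = 3:(-5) ⇒ D = (0, 2/7)
line DE meets QM at G = (2, 0)
E = D + t·(G−D) with t = 1/6, so DE:EG = 1/6:5/6

DE:EG = 1/5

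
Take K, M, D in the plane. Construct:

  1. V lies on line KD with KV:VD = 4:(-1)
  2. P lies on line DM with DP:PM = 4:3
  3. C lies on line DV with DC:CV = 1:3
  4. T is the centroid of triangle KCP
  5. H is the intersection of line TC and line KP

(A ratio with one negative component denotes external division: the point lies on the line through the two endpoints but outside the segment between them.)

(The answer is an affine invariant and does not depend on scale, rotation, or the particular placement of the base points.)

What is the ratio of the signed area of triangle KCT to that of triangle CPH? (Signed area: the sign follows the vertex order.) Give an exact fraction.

[KCT]:[CPH] = 2/3

Assign K = (0, 0), M = (1, 0), D = (0, 1) — the answer is frame-independent, so this choice is without loss of generality.
1. V lies on line KD with KV:VD = 4:(-1) ⇒ V = (0, 4/3)
2. P lies on line DM with DP:PM = 4:3 ⇒ P = (4/7, 3/7)
3. C lies on line DV with DC:CV = 1:3 ⇒ C = (0, 13/12)
4. T is the centroid of triangle KCP ⇒ T = (4/21, 127/252)
5. H is the intersection of line TC and line KP ⇒ H = (2/7, 3/14)
2·[KCT] = -13/63, 2·[CPH] = -13/42
[KCT]:[CPH] = -13/63:-13/42 = 2/3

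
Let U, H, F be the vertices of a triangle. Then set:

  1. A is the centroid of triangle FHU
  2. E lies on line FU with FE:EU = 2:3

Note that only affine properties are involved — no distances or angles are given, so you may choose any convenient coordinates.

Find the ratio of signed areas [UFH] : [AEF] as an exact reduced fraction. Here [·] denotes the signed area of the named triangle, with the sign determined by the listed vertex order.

[UFH]:[AEF] = 15/2

Assign U = (0, 0), H = (1, 0), F = (0, 1) — the answer is frame-independent, so this choice is without loss of generality.
1. A is the centroid of triangle FHU ⇒ A = (1/3, 1/3)
2. E lies on line FU with FE:EU = 2:3 ⇒ E = (0, 3/5)
2·[UFH] = -1, 2·[AEF] = -2/15
[UFH]:[AEF] = -1:-2/15 = 15/2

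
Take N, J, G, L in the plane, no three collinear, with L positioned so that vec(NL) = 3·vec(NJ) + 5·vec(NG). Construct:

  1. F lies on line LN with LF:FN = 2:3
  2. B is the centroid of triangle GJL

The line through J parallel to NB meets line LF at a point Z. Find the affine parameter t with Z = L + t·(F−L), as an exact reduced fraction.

Work in coordinates with N = (0, 0), J = (1, 0), G = (0, 1), L = (3, 5).
1. F lies on line LN with LF:FN = 2:3 ⇒ F = (9/5, 3)
2. B is the centroid of triangle GJL ⇒ B = (4/3, 2)
through J parallel to NB: direction (4/3, 2); meets LF at Z = (-9, -15)
Z = L + t·(F−L) with t = 10

t = 10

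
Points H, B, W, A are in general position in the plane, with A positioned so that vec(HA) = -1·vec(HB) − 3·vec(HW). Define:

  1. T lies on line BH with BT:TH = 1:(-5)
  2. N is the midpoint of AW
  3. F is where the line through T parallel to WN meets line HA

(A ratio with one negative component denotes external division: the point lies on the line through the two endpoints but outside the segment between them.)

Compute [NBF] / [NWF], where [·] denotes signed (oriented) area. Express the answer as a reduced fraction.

[NBF]:[NWF] = -37/6

Choose coordinates H = (0, 0), B = (1, 0), W = (0, 1), A = (-1, -3).
1. T lies on line BH with BT:TH = 1:(-5) ⇒ T = (5/4, 0)
2. N is the midpoint of AW ⇒ N = (-1/2, -1)
3. F is where the line through T parallel to WN meets line HA ⇒ F = (5, 15)
2·[NBF] = 37/2, 2·[NWF] = -3
[NBF]:[NWF] = 37/2:-3 = -37/6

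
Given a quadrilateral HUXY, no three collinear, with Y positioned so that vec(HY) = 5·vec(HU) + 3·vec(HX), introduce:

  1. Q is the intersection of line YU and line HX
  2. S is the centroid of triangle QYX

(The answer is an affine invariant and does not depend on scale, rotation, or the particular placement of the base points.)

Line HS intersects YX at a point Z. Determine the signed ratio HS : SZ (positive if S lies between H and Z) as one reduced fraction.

Choose coordinates H = (0, 0), U = (1, 0), X = (0, 1), Y = (5, 3).
1. Q is the intersection of line YU and line HX ⇒ Q = (0, -3/4)
2. S is the centroid of triangle QYX ⇒ S = (5/3, 13/12)
line HS meets YX at Z = (4, 13/5)
S = H + t·(Z−H) with t = 5/12, so HS:SZ = 5/12:7/12

HS:SZ = 5/7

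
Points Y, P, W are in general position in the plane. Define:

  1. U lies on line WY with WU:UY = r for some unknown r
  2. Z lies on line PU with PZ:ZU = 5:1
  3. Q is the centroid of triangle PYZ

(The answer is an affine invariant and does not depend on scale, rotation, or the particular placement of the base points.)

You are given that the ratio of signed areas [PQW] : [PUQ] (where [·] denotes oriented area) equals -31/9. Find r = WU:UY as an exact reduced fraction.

Work in coordinates with Y = (0, 0), P = (1, 0), W = (0, 1).
1. With WU:UY = r, write λ = r/(r+1) so U = W + λ·(Y−W); U is affine-linear in λ
2. Z lies on line PU with PZ:ZU = 5:1 ⇒ Z is an affine combination of earlier points and hence also affine-linear in λ
3. Q is the centroid of triangle PYZ ⇒ Q is an affine combination of earlier points and hence also affine-linear in λ
Every point depending on U is an affine combination of U and λ-independent points, so each such coordinate is linear in λ; the λ² term in each signed area is a multiple of (Y−W)×(Y−W) = 0, so 2·[PQW] and 2·[PUQ] are each linear in λ. Evaluating at λ=0 and λ=1:
  2·[PQW] = -5/18·λ − 1/3,   2·[PUQ] = -1/3·λ + 1/3
So [PQW]:[PUQ] = (-5/18·λ − 1/3) / (-1/3·λ + 1/3). Setting this equal to -31/9:
  -5/18·λ − 1/3 = -31/9·(-1/3·λ + 1/3)  ⇒  λ = 4/7
Then r = λ/(1−λ) = (4/7)/(3/7) = 4/3. Check: with r = 4/3, U = (0, 3/7) and [PQW]:[PUQ] = -31/9 as required.

r = 4/3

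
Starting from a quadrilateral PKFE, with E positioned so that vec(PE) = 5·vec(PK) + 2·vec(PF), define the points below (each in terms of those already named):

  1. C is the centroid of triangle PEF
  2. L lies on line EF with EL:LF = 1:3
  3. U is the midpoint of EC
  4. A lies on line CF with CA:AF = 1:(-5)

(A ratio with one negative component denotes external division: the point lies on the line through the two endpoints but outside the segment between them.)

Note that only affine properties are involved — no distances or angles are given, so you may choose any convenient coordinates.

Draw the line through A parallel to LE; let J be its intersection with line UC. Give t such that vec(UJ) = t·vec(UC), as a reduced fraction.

Assign P = (0, 0), K = (1, 0), F = (0, 1), E = (5, 2) — the answer is frame-independent, so this choice is without loss of generality.
1. C is the centroid of triangle PEF ⇒ C = (5/3, 1)
2. L lies on line EF with EL:LF = 1:3 ⇒ L = (15/4, 7/4)
3. U is the midpoint of EC ⇒ U = (10/3, 3/2)
4. A lies on line CF with CA:AF = 1:(-5) ⇒ A = (25/12, 1)
through A parallel to LE: direction (5/4, 1/4); meets UC at J = (5/6, 3/4)
J = U + t·(C−U) with t = 3/2

t = 3/2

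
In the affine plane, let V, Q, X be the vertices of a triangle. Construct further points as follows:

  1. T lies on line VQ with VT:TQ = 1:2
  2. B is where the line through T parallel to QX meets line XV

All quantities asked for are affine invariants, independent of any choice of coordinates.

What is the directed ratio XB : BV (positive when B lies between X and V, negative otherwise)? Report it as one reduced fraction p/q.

Assign V = (0, 0), Q = (1, 0), X = (0, 1) — the answer is frame-independent, so this choice is without loss of generality.
1. T lies on line VQ with VT:TQ = 1:2 ⇒ T = (1/3, 0)
2. B is where the line through T parallel to QX meets line XV ⇒ B = (0, 1/3)
B = X + t·(V−X) with t = 2/3, so XB:BV = t:(1−t) = 2/3:1/3

XB:BV = 2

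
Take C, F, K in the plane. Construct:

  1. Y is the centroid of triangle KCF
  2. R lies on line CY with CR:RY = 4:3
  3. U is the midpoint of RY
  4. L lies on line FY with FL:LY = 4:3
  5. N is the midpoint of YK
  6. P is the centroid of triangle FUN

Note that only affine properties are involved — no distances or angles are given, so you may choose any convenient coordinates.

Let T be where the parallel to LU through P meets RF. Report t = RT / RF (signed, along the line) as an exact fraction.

t = -37/6

Work in coordinates with C = (0, 0), F = (1, 0), K = (0, 1).
1. Y is the centroid of triangle KCF ⇒ Y = (1/3, 1/3)
2. R lies on line CY with CR:RY = 4:3 ⇒ R = (4/21, 4/21)
3. U is the midpoint of RY ⇒ U = (11/42, 11/42)
4. L lies on line FY with FL:LY = 4:3 ⇒ L = (13/21, 4/21)
5. N is the midpoint of YK ⇒ N = (1/6, 2/3)
6. P is the centroid of triangle FUN ⇒ P = (10/21, 13/42)
through P parallel to LU: direction (-5/14, 1/14); meets RF at T = (-605/126, 86/63)
T = R + t·(F−R) with t = -37/6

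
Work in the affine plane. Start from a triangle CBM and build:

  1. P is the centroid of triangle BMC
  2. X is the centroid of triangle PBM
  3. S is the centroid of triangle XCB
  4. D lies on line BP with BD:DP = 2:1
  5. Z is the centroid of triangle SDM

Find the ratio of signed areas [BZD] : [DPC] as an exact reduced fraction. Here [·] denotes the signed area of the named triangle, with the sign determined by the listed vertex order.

Set C = (0, 0), B = (1, 0), M = (0, 1); any affine frame gives the same invariant.
1. P is the centroid of triangle BMC ⇒ P = (1/3, 1/3)
2. X is the centroid of triangle PBM ⇒ X = (4/9, 4/9)
3. S is the centroid of triangle XCB ⇒ S = (13/27, 4/27)
4. D lies on line BP with BD:DP = 2:1 ⇒ D = (5/9, 2/9)
5. Z is the centroid of triangle SDM ⇒ Z = (28/81, 37/81)
2·[BZD] = 14/243, 2·[DPC] = 1/9
[BZD]:[DPC] = 14/243:1/9 = 14/27

[BZD]:[DPC] = 14/27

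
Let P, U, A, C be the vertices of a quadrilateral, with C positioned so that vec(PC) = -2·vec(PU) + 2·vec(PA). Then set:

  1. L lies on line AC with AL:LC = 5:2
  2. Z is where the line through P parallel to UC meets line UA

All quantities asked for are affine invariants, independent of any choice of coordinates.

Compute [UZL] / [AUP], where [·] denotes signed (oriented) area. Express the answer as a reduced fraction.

[UZL]:[AUP] = 10/7

Set P = (0, 0), U = (1, 0), A = (0, 1), C = (-2, 2); any affine frame gives the same invariant.
1. L lies on line AC with AL:LC = 5:2 ⇒ L = (-10/7, 12/7)
2. Z is where the line through P parallel to UC meets line UA ⇒ Z = (3, -2)
2·[UZL] = -10/7, 2·[AUP] = -1
[UZL]:[AUP] = -10/7:-1 = 10/7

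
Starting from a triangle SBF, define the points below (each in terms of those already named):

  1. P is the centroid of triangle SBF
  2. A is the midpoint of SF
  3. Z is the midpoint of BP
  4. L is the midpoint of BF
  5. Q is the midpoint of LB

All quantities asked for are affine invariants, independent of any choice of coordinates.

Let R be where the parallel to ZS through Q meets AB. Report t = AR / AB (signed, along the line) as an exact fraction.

t = 7/12

Set S = (0, 0), B = (1, 0), F = (0, 1); any affine frame gives the same invariant.
1. P is the centroid of triangle SBF ⇒ P = (1/3, 1/3)
2. A is the midpoint of SF ⇒ A = (0, 1/2)
3. Z is the midpoint of BP ⇒ Z = (2/3, 1/6)
4. L is the midpoint of BF ⇒ L = (1/2, 1/2)
5. Q is the midpoint of LB ⇒ Q = (3/4, 1/4)
through Q parallel to ZS: direction (-2/3, -1/6); meets AB at R = (7/12, 5/24)
R = A + t·(B−A) with t = 7/12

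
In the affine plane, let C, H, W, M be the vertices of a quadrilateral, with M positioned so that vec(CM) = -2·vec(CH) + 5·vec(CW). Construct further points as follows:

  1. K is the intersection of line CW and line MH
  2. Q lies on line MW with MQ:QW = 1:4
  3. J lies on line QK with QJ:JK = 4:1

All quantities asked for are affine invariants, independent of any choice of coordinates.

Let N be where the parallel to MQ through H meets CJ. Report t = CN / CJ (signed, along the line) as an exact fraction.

Set C = (0, 0), H = (1, 0), W = (0, 1), M = (-2, 5); any affine frame gives the same invariant.
1. K is the intersection of line CW and line MH ⇒ K = (0, 5/3)
2. Q lies on line MW with MQ:QW = 1:4 ⇒ Q = (-8/5, 21/5)
3. J lies on line QK with QJ:JK = 4:1 ⇒ J = (-8/25, 163/75)
through H parallel to MQ: direction (2/5, -4/5); meets CJ at N = (-48/115, 326/115)
N = C + t·(J−C) with t = 30/23

t = 30/23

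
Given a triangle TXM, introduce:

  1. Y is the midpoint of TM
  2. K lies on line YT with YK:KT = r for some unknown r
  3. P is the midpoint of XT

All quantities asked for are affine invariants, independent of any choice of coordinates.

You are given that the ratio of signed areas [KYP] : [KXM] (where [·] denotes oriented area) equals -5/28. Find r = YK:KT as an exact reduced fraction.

r = 5/4

Assign T = (0, 0), X = (1, 0), M = (0, 1) — the answer is frame-independent, so this choice is without loss of generality.
1. Y is the midpoint of TM ⇒ Y = (0, 1/2)
2. With YK:KT = r, write λ = r/(r+1) so K = Y + λ·(T−Y); K is affine-linear in λ
3. P is the midpoint of XT ⇒ P = (1/2, 0)
Every point depending on K is an affine combination of K and λ-independent points, so each such coordinate is linear in λ; the λ² term in each signed area is a multiple of (T−Y)×(T−Y) = 0, so 2·[KYP] and 2·[KXM] are each linear in λ. Evaluating at λ=0 and λ=1:
  2·[KYP] = -1/4·λ,   2·[KXM] = 1/2·λ + 1/2
So [KYP]:[KXM] = (-1/4·λ) / (1/2·λ + 1/2). Setting this equal to -5/28:
  -1/4·λ = -5/28·(1/2·λ + 1/2)  ⇒  λ = 5/9
Then r = λ/(1−λ) = (5/9)/(4/9) = 5/4. Check: with r = 5/4, K = (0, 2/9) and [KYP]:[KXM] = -5/28 as required.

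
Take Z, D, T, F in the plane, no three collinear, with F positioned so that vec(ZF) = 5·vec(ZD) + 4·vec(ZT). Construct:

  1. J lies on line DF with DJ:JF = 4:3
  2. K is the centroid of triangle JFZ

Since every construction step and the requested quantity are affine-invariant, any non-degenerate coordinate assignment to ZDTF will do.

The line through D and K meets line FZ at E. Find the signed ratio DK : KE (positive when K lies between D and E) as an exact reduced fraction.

DK:KE = 6

Choose coordinates Z = (0, 0), D = (1, 0), T = (0, 1), F = (5, 4).
1. J lies on line DF with DJ:JF = 4:3 ⇒ J = (23/7, 16/7)
2. K is the centroid of triangle JFZ ⇒ K = (58/21, 44/21)
line DK meets FZ at E = (55/18, 22/9)
K = D + t·(E−D) with t = 6/7, so DK:KE = 6/7:1/7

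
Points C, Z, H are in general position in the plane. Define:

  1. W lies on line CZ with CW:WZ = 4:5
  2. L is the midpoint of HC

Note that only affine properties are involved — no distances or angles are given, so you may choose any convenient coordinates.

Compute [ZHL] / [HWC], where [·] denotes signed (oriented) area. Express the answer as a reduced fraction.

Set C = (0, 0), Z = (1, 0), H = (0, 1); any affine frame gives the same invariant.
1. W lies on line CZ with CW:WZ = 4:5 ⇒ W = (4/9, 0)
2. L is the midpoint of HC ⇒ L = (0, 1/2)
2·[ZHL] = 1/2, 2·[HWC] = -4/9
[ZHL]:[HWC] = 1/2:-4/9 = -9/8

[ZHL]:[HWC] = -9/8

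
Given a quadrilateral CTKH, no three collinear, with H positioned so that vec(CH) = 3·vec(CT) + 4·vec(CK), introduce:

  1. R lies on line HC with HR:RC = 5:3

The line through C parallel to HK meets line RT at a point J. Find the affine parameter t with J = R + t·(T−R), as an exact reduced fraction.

Assign C = (0, 0), T = (1, 0), K = (0, 1), H = (3, 4) — the answer is frame-independent, so this choice is without loss of generality.
1. R lies on line HC with HR:RC = 5:3 ⇒ R = (9/8, 3/2)
through C parallel to HK: direction (-3, -3); meets RT at J = (12/11, 12/11)
J = R + t·(T−R) with t = 3/11

t = 3/11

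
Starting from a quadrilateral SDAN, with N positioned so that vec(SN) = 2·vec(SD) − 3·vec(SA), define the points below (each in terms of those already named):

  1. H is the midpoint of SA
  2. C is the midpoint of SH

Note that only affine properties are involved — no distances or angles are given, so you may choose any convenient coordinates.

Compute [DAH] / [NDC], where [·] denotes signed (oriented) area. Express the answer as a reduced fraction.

Set S = (0, 0), D = (1, 0), A = (0, 1), N = (2, -3); any affine frame gives the same invariant.
1. H is the midpoint of SA ⇒ H = (0, 1/2)
2. C is the midpoint of SH ⇒ C = (0, 1/4)
2·[DAH] = 1/2, 2·[NDC] = 11/4
[DAH]:[NDC] = 1/2:11/4 = 2/11

[DAH]:[NDC] = 2/11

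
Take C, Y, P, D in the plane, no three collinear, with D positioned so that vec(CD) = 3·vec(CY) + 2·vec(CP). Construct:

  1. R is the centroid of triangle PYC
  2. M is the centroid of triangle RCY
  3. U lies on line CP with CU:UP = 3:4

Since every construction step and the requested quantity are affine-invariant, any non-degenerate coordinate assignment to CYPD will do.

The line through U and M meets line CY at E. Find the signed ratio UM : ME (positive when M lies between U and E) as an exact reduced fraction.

Set C = (0, 0), Y = (1, 0), P = (0, 1), D = (3, 2); any affine frame gives the same invariant.
1. R is the centroid of triangle PYC ⇒ R = (1/3, 1/3)
2. M is the centroid of triangle RCY ⇒ M = (4/9, 1/9)
3. U lies on line CP with CU:UP = 3:4 ⇒ U = (0, 3/7)
line UM meets CY at E = (3/5, 0)
M = U + t·(E−U) with t = 20/27, so UM:ME = 20/27:7/27

UM:ME = 20/7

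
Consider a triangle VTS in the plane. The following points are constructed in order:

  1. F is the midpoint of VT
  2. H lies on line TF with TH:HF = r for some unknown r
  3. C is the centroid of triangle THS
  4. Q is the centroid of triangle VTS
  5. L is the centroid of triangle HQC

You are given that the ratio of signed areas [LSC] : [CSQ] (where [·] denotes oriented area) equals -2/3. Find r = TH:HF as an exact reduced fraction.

Choose coordinates V = (0, 0), T = (1, 0), S = (0, 1).
1. F is the midpoint of VT ⇒ F = (1/2, 0)
2. With TH:HF = r, write λ = r/(r+1) so H = T + λ·(F−T); H is affine-linear in λ
3. C is the centroid of triangle THS ⇒ C is an affine combination of earlier points and hence also affine-linear in λ
4. Q is the centroid of triangle VTS ⇒ Q = (1/3, 1/3)
5. L is the centroid of triangle HQC ⇒ L is an affine combination of earlier points and hence also affine-linear in λ
Every point depending on H is an affine combination of H and λ-independent points, so each such coordinate is linear in λ; the λ² term in each signed area is a multiple of (F−T)×(F−T) = 0, so 2·[LSC] and 2·[CSQ] are each linear in λ. Evaluating at λ=0 and λ=1:
  2·[LSC] = -1/54·λ − 2/27,   2·[CSQ] = -1/9·λ + 2/9
So [LSC]:[CSQ] = (-1/54·λ − 2/27) / (-1/9·λ + 2/9). Setting this equal to -2/3:
  -1/54·λ − 2/27 = -2/3·(-1/9·λ + 2/9)  ⇒  λ = 4/5
Then r = λ/(1−λ) = (4/5)/(1/5) = 4. Check: with r = 4, H = (3/5, 0) and [LSC]:[CSQ] = -2/3 as required.

r = 4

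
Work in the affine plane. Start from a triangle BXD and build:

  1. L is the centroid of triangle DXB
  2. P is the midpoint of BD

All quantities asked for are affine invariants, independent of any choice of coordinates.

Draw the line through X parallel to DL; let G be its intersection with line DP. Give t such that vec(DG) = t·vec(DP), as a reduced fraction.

t = -2

Assign B = (0, 0), X = (1, 0), D = (0, 1) — the answer is frame-independent, so this choice is without loss of generality.
1. L is the centroid of triangle DXB ⇒ L = (1/3, 1/3)
2. P is the midpoint of BD ⇒ P = (0, 1/2)
through X parallel to DL: direction (1/3, -2/3); meets DP at G = (0, 2)
G = D + t·(P−D) with t = -2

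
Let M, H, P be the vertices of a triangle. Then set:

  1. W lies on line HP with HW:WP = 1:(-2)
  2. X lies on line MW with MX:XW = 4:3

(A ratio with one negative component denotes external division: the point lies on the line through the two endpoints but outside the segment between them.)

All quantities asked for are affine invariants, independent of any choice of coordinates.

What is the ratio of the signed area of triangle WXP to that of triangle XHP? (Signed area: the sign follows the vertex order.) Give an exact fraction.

Work in coordinates with M = (0, 0), H = (1, 0), P = (0, 1).
1. W lies on line HP with HW:WP = 1:(-2) ⇒ W = (2, -1)
2. X lies on line MW with MX:XW = 4:3 ⇒ X = (8/7, -4/7)
2·[WXP] = -6/7, 2·[XHP] = 3/7
[WXP]:[XHP] = -6/7:3/7 = -2

[WXP]:[XHP] = -2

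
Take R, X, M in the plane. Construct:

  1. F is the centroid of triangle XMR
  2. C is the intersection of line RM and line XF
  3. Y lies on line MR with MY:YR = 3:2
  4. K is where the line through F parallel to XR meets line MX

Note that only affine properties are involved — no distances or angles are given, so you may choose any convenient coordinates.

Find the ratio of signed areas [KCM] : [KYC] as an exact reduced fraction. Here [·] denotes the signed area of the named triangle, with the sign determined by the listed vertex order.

Assign R = (0, 0), X = (1, 0), M = (0, 1) — the answer is frame-independent, so this choice is without loss of generality.
1. F is the centroid of triangle XMR ⇒ F = (1/3, 1/3)
2. C is the intersection of line RM and line XF ⇒ C = (0, 1/2)
3. Y lies on line MR with MY:YR = 3:2 ⇒ Y = (0, 2/5)
4. K is where the line through F parallel to XR meets line MX ⇒ K = (2/3, 1/3)
2·[KCM] = -1/3, 2·[KYC] = -1/15
[KCM]:[KYC] = -1/3:-1/15 = 5

[KCM]:[KYC] = 5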